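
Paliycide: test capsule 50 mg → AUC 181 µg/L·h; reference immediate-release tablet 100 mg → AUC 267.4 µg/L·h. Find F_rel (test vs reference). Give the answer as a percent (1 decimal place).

F_rel = (AUC_test/D_test) / (AUC_ref/D_ref)
      = (181/50) / (267.4/100)
      = 3.62 / 2.674 = 1.3538 = 135.38%

F_rel = 135.4%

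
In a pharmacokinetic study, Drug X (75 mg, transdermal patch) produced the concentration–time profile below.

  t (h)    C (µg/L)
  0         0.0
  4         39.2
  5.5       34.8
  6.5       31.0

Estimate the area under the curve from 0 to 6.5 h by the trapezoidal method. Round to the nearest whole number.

AUC = 167 µg/L·h

Trapezoidal AUC_0→6.5:
  [0→4]: (0.0+39.2)/2 × 4 = 78.4
  [4→5.5]: (39.2+34.8)/2 × 1.5 = 55.5
  [5.5→6.5]: (34.8+31.0)/2 × 1 = 32.9
  Sum = 166.8 µg/L·h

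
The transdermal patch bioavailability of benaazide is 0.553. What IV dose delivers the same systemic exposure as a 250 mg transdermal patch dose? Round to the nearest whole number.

D_iv = 138 mg

Systemic exposure from an extravascular dose = F × D_ev, so the equivalent IV dose is F × D_ev.
D_iv = F × D_ev = 0.553 × 250 = 138.25 mg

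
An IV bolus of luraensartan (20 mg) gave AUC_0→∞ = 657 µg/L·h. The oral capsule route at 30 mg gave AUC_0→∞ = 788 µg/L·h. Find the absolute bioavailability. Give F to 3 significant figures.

F = (AUC_ev / D_ev) / (AUC_iv / D_iv)
  = (788/30) / (657/20)
  = 26.2667 / 32.85 = 0.7996

F = 0.800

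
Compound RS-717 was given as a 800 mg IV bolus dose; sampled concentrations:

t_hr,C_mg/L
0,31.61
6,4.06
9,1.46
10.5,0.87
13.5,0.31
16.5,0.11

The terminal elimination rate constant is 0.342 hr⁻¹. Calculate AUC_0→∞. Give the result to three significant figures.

Trapezoidal AUC_0→16.5:
  [0→6]: (31.61+4.06)/2 × 6 = 107.01
  [6→9]: (4.06+1.46)/2 × 3 = 8.28
  [9→10.5]: (1.46+0.87)/2 × 1.5 = 1.7475
  [10.5→13.5]: (0.87+0.31)/2 × 3 = 1.77
  [13.5→16.5]: (0.31+0.11)/2 × 3 = 0.63
  Sum = 119.4375 mg/L·hr
Extrapolated tail: C_last / k_e = 0.11 / 0.342 = 0.322
AUC_0→∞ = 119.4375 + 0.322 = 119.7595 mg/L·hr

AUC = 120 mg/L·hr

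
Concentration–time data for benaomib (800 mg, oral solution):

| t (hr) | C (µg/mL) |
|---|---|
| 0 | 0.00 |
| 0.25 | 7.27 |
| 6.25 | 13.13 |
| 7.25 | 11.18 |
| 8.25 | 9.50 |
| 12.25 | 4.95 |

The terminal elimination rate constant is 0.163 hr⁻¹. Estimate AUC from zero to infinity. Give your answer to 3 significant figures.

AUC = 144 µg/mL·hr

Trapezoidal AUC_0→12.25:
  [0→0.25]: (0.00+7.27)/2 × 0.25 = 0.90875
  [0.25→6.25]: (7.27+13.13)/2 × 6 = 61.2
  [6.25→7.25]: (13.13+11.18)/2 × 1 = 12.155
  [7.25→8.25]: (11.18+9.50)/2 × 1 = 10.34
  [8.25→12.25]: (9.50+4.95)/2 × 4 = 28.9
  Sum = 113.50375 µg/mL·hr
Extrapolated tail: C_last / k_e = 4.95 / 0.163 = 30.368
AUC_0→∞ = 113.50375 + 30.368 = 143.87175 µg/mL·hr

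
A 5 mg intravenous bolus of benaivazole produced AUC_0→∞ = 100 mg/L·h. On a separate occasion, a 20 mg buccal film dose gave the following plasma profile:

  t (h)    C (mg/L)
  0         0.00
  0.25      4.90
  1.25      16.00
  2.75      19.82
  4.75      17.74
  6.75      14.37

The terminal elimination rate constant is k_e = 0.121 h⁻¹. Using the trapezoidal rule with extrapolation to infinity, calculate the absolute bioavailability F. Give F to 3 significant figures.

Trapezoidal AUC_0→6.75 (buccal film):
  [0→0.25]: (0.00+4.90)/2 × 0.25 = 0.6125
  [0.25→1.25]: (4.90+16.00)/2 × 1 = 10.45
  [1.25→2.75]: (16.00+19.82)/2 × 1.5 = 26.865
  [2.75→4.75]: (19.82+17.74)/2 × 2 = 37.56
  [4.75→6.75]: (17.74+14.37)/2 × 2 = 32.11
  Sum = 107.5975 mg/L·h
Tail: C_last/k_e = 14.37/0.121 = 118.760
AUC_0→∞ (buccal film) = 107.5975 + 118.760 = 226.3575 mg/L·h
F = (AUC_ev/D_ev)/(AUC_iv/D_iv) = (226.3575/20)/(100/5) = 11.317875/20 = 0.5659

F = 0.566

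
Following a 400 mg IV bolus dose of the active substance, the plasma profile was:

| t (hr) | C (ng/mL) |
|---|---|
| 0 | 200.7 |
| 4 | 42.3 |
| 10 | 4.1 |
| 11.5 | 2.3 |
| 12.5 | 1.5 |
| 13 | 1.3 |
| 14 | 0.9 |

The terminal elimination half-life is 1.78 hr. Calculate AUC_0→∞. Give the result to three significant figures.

AUC = 636 ng/mL·hr

Trapezoidal AUC_0→14:
  [0→4]: (200.7+42.3)/2 × 4 = 486.0
  [4→10]: (42.3+4.1)/2 × 6 = 139.2
  [10→11.5]: (4.1+2.3)/2 × 1.5 = 4.8
  [11.5→12.5]: (2.3+1.5)/2 × 1 = 1.9
  [12.5→13]: (1.5+1.3)/2 × 0.5 = 0.7
  [13→14]: (1.3+0.9)/2 × 1 = 1.1
  Sum = 633.7 ng/mL·hr
k_e = ln2 / t½ = 0.693147 / 1.78 = 0.3894 hr^-1
Extrapolated tail: C_last / k_e = 0.9 / 0.3894 = 2.311
AUC_0→∞ = 633.7 + 2.311 = 636.011 ng/mL·hr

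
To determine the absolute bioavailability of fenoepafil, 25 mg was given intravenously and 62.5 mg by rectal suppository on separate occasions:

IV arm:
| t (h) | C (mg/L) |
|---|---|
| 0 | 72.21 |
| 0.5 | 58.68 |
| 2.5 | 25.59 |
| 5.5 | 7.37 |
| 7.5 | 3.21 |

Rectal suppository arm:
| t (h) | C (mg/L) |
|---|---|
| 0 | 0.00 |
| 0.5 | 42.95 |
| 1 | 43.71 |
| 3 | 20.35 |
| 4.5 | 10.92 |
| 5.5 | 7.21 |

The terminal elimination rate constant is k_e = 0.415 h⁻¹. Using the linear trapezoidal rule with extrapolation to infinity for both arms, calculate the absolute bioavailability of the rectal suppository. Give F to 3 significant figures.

Trapezoidal AUC_0→7.5 (IV):
  [0→0.5]: (72.21+58.68)/2 × 0.5 = 32.7225
  [0.5→2.5]: (58.68+25.59)/2 × 2 = 84.27
  [2.5→5.5]: (25.59+7.37)/2 × 3 = 49.44
  [5.5→7.5]: (7.37+3.21)/2 × 2 = 10.58
  Sum = 177.0125 mg/L·h
IV tail: 3.21/0.415 = 7.735; AUC_iv,0→∞ = 177.0125 + 7.735 = 184.7475 mg/L·h
Trapezoidal AUC_0→5.5 (rectal suppository):
  [0→0.5]: (0.00+42.95)/2 × 0.5 = 10.7375
  [0.5→1]: (42.95+43.71)/2 × 0.5 = 21.665
  [1→3]: (43.71+20.35)/2 × 2 = 64.06
  [3→4.5]: (20.35+10.92)/2 × 1.5 = 23.4525
  [4.5→5.5]: (10.92+7.21)/2 × 1 = 9.065
  Sum = 128.98 mg/L·h
rectal suppository tail: 7.21/0.415 = 17.373; AUC_ev,0→∞ = 128.98 + 17.373 = 146.353 mg/L·h
F = (AUC_ev/D_ev)/(AUC_iv/D_iv) = (146.353/62.5)/(184.7475/25) = 2.341648/7.3899 = 0.3169

F = 0.317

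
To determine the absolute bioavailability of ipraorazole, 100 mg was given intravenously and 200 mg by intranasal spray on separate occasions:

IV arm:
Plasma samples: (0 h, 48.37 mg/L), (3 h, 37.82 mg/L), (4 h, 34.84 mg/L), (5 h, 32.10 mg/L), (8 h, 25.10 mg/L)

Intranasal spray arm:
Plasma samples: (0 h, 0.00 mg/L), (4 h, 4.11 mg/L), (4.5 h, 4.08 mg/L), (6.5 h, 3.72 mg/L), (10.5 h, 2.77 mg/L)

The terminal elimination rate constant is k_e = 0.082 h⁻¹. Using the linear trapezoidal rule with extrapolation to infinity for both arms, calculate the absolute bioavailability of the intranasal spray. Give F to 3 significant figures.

F = 0.0548

Trapezoidal AUC_0→8 (IV):
  [0→3]: (48.37+37.82)/2 × 3 = 129.285
  [3→4]: (37.82+34.84)/2 × 1 = 36.33
  [4→5]: (34.84+32.10)/2 × 1 = 33.47
  [5→8]: (32.10+25.10)/2 × 3 = 85.8
  Sum = 284.885 mg/L·h
IV tail: 25.10/0.082 = 306.098; AUC_iv,0→∞ = 284.885 + 306.098 = 590.983 mg/L·h
Trapezoidal AUC_0→10.5 (intranasal spray):
  [0→4]: (0.00+4.11)/2 × 4 = 8.22
  [4→4.5]: (4.11+4.08)/2 × 0.5 = 2.0475
  [4.5→6.5]: (4.08+3.72)/2 × 2 = 7.8
  [6.5→10.5]: (3.72+2.77)/2 × 4 = 12.98
  Sum = 31.0475 mg/L·h
intranasal spray tail: 2.77/0.082 = 33.780; AUC_ev,0→∞ = 31.0475 + 33.780 = 64.8275 mg/L·h
F = (AUC_ev/D_ev)/(AUC_iv/D_iv) = (64.8275/200)/(590.983/100) = 0.3241375/5.90983 = 0.0548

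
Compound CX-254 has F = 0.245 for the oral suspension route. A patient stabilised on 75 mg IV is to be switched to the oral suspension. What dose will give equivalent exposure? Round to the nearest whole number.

For equal systemic exposure: F × D_ev = D_iv
D_ev = D_iv / F = 75 / 0.245 = 306.122 mg

D_oral = 306 mg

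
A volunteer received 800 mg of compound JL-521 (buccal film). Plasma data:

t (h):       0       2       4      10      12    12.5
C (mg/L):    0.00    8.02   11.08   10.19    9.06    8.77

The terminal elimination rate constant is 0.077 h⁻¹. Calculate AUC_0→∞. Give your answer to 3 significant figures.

Trapezoidal AUC_0→12.5:
  [0→2]: (0.00+8.02)/2 × 2 = 8.02
  [2→4]: (8.02+11.08)/2 × 2 = 19.1
  [4→10]: (11.08+10.19)/2 × 6 = 63.81
  [10→12]: (10.19+9.06)/2 × 2 = 19.25
  [12→12.5]: (9.06+8.77)/2 × 0.5 = 4.4575
  Sum = 114.6375 mg/L·h
Extrapolated tail: C_last / k_e = 8.77 / 0.077 = 113.896
AUC_0→∞ = 114.6375 + 113.896 = 228.5335 mg/L·h

AUC = 229 mg/L·h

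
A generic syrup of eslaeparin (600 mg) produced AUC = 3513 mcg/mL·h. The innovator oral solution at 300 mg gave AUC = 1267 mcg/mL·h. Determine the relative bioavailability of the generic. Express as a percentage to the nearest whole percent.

F_rel = 139%

F_rel = (AUC_test/D_test) / (AUC_ref/D_ref)
      = (3513/600) / (1267/300)
      = 5.855 / 4.22333 = 1.3863 = 138.63%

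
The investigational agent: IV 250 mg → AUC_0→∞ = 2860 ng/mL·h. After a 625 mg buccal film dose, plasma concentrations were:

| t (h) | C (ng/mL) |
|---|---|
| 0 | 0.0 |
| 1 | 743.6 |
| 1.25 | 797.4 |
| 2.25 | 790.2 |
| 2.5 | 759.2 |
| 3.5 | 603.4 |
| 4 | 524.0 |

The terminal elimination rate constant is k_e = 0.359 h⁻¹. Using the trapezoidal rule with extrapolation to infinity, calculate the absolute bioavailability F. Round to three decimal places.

F = 0.556

Trapezoidal AUC_0→4 (buccal film):
  [0→1]: (0.0+743.6)/2 × 1 = 371.8
  [1→1.25]: (743.6+797.4)/2 × 0.25 = 192.625
  [1.25→2.25]: (797.4+790.2)/2 × 1 = 793.8
  [2.25→2.5]: (790.2+759.2)/2 × 0.25 = 193.675
  [2.5→3.5]: (759.2+603.4)/2 × 1 = 681.3
  [3.5→4]: (603.4+524.0)/2 × 0.5 = 281.85
  Sum = 2515.05 ng/mL·h
Tail: C_last/k_e = 524.0/0.359 = 1459.610
AUC_0→∞ (buccal film) = 2515.05 + 1459.610 = 3974.66 ng/mL·h
F = (AUC_ev/D_ev)/(AUC_iv/D_iv) = (3974.66/625)/(2860/250) = 6.359456/11.44 = 0.5559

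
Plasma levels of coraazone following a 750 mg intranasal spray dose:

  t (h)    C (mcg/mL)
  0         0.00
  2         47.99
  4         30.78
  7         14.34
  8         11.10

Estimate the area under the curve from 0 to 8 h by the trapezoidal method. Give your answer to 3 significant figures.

AUC = 207 mcg/mL·h

Trapezoidal AUC_0→8:
  [0→2]: (0.00+47.99)/2 × 2 = 47.99
  [2→4]: (47.99+30.78)/2 × 2 = 78.77
  [4→7]: (30.78+14.34)/2 × 3 = 67.68
  [7→8]: (14.34+11.10)/2 × 1 = 12.72
  Sum = 207.16 mcg/mL·h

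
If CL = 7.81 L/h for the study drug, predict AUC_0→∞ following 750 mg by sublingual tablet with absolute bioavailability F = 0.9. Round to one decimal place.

AUC = 86.4 mg/L·h

AUC_0→∞ = F × Dose / CL
        = 0.9 × 750 / 7.81 = 86.4277 mg/L·h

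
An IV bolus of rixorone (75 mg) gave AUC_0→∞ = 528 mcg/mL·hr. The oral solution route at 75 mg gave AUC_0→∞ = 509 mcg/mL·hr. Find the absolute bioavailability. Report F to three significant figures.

F = (AUC_ev / D_ev) / (AUC_iv / D_iv)
  = (509/75) / (528/75)
  = 6.78667 / 7.04 = 0.9640

F = 0.964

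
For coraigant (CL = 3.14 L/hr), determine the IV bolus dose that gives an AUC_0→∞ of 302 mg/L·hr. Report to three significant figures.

Dose_iv = CL × AUC_0→∞
     = 3.14 × 302 = 948.28 mg

Dose = 948 mg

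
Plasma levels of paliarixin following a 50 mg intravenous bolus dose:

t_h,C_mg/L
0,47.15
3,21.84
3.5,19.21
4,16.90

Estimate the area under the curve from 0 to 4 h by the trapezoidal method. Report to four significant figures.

Trapezoidal AUC_0→4:
  [0→3]: (47.15+21.84)/2 × 3 = 103.485
  [3→3.5]: (21.84+19.21)/2 × 0.5 = 10.2625
  [3.5→4]: (19.21+16.90)/2 × 0.5 = 9.0275
  Sum = 122.775 mg/L·h

AUC = 122.8 mg/L·h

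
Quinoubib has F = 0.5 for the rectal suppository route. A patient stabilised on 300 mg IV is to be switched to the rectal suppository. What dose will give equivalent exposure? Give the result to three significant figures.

For equal systemic exposure: F × D_ev = D_iv
D_ev = D_iv / F = 300 / 0.5 = 600 mg

D_rectal = 600 mg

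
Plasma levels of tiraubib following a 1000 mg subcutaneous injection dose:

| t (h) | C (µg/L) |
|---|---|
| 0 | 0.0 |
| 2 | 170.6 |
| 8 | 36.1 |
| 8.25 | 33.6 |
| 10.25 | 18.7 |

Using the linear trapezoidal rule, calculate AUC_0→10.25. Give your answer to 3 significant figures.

AUC = 852 µg/L·h

Trapezoidal AUC_0→10.25:
  [0→2]: (0.0+170.6)/2 × 2 = 170.6
  [2→8]: (170.6+36.1)/2 × 6 = 620.1
  [8→8.25]: (36.1+33.6)/2 × 0.25 = 8.7125
  [8.25→10.25]: (33.6+18.7)/2 × 2 = 52.3
  Sum = 851.7125 µg/L·h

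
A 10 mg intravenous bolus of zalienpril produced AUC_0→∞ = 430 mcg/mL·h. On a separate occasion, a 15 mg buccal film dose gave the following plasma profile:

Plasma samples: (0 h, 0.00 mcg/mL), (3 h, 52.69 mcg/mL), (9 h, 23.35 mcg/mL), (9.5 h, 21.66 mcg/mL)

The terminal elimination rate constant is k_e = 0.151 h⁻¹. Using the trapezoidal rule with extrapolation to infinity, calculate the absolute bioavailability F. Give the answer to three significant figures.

Trapezoidal AUC_0→9.5 (buccal film):
  [0→3]: (0.00+52.69)/2 × 3 = 79.035
  [3→9]: (52.69+23.35)/2 × 6 = 228.12
  [9→9.5]: (23.35+21.66)/2 × 0.5 = 11.2525
  Sum = 318.4075 mcg/mL·h
Tail: C_last/k_e = 21.66/0.151 = 143.444
AUC_0→∞ (buccal film) = 318.4075 + 143.444 = 461.8515 mcg/mL·h
F = (AUC_ev/D_ev)/(AUC_iv/D_iv) = (461.8515/15)/(430/10) = 30.7901/43 = 0.7160

F = 0.716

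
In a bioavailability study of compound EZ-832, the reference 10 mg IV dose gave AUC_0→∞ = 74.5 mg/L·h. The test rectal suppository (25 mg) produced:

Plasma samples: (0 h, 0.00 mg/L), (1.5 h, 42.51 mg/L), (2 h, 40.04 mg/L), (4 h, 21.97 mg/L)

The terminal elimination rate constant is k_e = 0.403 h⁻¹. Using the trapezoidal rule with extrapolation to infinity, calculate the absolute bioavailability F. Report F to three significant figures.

Trapezoidal AUC_0→4 (rectal suppository):
  [0→1.5]: (0.00+42.51)/2 × 1.5 = 31.8825
  [1.5→2]: (42.51+40.04)/2 × 0.5 = 20.6375
  [2→4]: (40.04+21.97)/2 × 2 = 62.01
  Sum = 114.53 mg/L·h
Tail: C_last/k_e = 21.97/0.403 = 54.516
AUC_0→∞ (rectal suppository) = 114.53 + 54.516 = 169.046 mg/L·h
F = (AUC_ev/D_ev)/(AUC_iv/D_iv) = (169.046/25)/(74.5/10) = 6.76184/7.45 = 0.9076

F = 0.908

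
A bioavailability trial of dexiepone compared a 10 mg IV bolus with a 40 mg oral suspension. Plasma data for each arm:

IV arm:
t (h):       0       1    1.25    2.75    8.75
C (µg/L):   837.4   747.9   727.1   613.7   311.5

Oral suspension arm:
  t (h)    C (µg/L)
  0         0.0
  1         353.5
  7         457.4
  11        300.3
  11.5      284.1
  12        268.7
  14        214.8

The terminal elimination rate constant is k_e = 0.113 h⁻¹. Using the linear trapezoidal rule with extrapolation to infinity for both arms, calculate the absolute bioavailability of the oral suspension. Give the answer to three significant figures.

Trapezoidal AUC_0→8.75 (IV):
  [0→1]: (837.4+747.9)/2 × 1 = 792.65
  [1→1.25]: (747.9+727.1)/2 × 0.25 = 184.375
  [1.25→2.75]: (727.1+613.7)/2 × 1.5 = 1005.6
  [2.75→8.75]: (613.7+311.5)/2 × 6 = 2775.6
  Sum = 4758.225 µg/L·h
IV tail: 311.5/0.113 = 2756.637; AUC_iv,0→∞ = 4758.225 + 2756.637 = 7514.862 µg/L·h
Trapezoidal AUC_0→14 (oral suspension):
  [0→1]: (0.0+353.5)/2 × 1 = 176.75
  [1→7]: (353.5+457.4)/2 × 6 = 2432.7
  [7→11]: (457.4+300.3)/2 × 4 = 1515.4
  [11→11.5]: (300.3+284.1)/2 × 0.5 = 146.1
  [11.5→12]: (284.1+268.7)/2 × 0.5 = 138.2
  [12→14]: (268.7+214.8)/2 × 2 = 483.5
  Sum = 4892.65 µg/L·h
oral suspension tail: 214.8/0.113 = 1900.885; AUC_ev,0→∞ = 4892.65 + 1900.885 = 6793.535 µg/L·h
F = (AUC_ev/D_ev)/(AUC_iv/D_iv) = (6793.535/40)/(7514.862/10) = 169.838/751.4862 = 0.2260

F = 0.226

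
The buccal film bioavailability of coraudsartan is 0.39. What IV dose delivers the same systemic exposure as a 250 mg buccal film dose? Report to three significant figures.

Systemic exposure from an extravascular dose = F × D_ev, so the equivalent IV dose is F × D_ev.
D_iv = F × D_ev = 0.39 × 250 = 97.5 mg

D_iv = 97.5 mg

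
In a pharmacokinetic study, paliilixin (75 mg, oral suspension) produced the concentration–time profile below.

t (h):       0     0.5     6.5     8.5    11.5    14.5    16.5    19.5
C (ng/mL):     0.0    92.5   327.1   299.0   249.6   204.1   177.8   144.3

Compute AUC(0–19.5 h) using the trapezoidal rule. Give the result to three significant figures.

AUC = 4280 ng/mL·h

Trapezoidal AUC_0→19.5:
  [0→0.5]: (0.0+92.5)/2 × 0.5 = 23.125
  [0.5→6.5]: (92.5+327.1)/2 × 6 = 1258.8
  [6.5→8.5]: (327.1+299.0)/2 × 2 = 626.1
  [8.5→11.5]: (299.0+249.6)/2 × 3 = 822.9
  [11.5→14.5]: (249.6+204.1)/2 × 3 = 680.55
  [14.5→16.5]: (204.1+177.8)/2 × 2 = 381.9
  [16.5→19.5]: (177.8+144.3)/2 × 3 = 483.15
  Sum = 4276.525 ng/mL·h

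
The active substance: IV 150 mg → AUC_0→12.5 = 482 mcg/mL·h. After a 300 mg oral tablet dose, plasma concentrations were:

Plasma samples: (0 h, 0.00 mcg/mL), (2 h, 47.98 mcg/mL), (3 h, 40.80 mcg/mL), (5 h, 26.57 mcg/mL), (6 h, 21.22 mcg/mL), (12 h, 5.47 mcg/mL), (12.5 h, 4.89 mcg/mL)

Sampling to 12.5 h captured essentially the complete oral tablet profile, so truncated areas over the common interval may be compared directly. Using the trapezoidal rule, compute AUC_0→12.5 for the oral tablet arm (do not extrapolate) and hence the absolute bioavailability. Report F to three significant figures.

F = 0.276

Trapezoidal AUC_0→12.5 (oral tablet):
  [0→2]: (0.00+47.98)/2 × 2 = 47.98
  [2→3]: (47.98+40.80)/2 × 1 = 44.39
  [3→5]: (40.80+26.57)/2 × 2 = 67.37
  [5→6]: (26.57+21.22)/2 × 1 = 23.895
  [6→12]: (21.22+5.47)/2 × 6 = 80.07
  [12→12.5]: (5.47+4.89)/2 × 0.5 = 2.59
  Sum = 266.295 mcg/mL·h
F = (AUC_ev/D_ev)/(AUC_iv/D_iv) = (266.295/300)/(482/150) = 0.88765/3.21333 = 0.2762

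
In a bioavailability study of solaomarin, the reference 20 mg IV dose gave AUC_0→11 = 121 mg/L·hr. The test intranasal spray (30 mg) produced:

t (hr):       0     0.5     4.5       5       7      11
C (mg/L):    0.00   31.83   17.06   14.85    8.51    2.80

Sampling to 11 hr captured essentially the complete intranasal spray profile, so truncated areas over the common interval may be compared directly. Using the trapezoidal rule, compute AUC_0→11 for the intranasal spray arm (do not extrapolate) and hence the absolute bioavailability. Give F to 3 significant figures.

Trapezoidal AUC_0→11 (intranasal spray):
  [0→0.5]: (0.00+31.83)/2 × 0.5 = 7.9575
  [0.5→4.5]: (31.83+17.06)/2 × 4 = 97.78
  [4.5→5]: (17.06+14.85)/2 × 0.5 = 7.9775
  [5→7]: (14.85+8.51)/2 × 2 = 23.36
  [7→11]: (8.51+2.80)/2 × 4 = 22.62
  Sum = 159.695 mg/L·hr
F = (AUC_ev/D_ev)/(AUC_iv/D_iv) = (159.695/30)/(121/20) = 5.32317/6.05 = 0.8799

F = 0.880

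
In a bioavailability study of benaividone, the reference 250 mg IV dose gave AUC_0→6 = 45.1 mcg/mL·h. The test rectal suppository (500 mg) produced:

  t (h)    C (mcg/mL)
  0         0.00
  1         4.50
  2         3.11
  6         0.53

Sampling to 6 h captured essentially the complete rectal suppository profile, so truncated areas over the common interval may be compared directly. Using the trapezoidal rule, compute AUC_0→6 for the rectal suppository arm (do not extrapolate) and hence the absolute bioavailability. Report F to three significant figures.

F = 0.148

Trapezoidal AUC_0→6 (rectal suppository):
  [0→1]: (0.00+4.50)/2 × 1 = 2.25
  [1→2]: (4.50+3.11)/2 × 1 = 3.805
  [2→6]: (3.11+0.53)/2 × 4 = 7.28
  Sum = 13.335 mcg/mL·h
F = (AUC_ev/D_ev)/(AUC_iv/D_iv) = (13.335/500)/(45.1/250) = 0.02667/0.1804 = 0.1478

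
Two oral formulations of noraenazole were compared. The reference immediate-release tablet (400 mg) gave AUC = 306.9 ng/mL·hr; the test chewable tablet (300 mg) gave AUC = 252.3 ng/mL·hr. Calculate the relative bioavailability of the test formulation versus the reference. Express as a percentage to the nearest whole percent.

F_rel = (AUC_test/D_test) / (AUC_ref/D_ref)
      = (252.3/300) / (306.9/400)
      = 0.841 / 0.76725 = 1.0961 = 109.61%

F_rel = 110%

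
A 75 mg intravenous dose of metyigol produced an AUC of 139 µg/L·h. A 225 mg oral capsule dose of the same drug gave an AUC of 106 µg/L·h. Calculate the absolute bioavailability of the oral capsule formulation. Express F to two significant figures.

F = 0.25

F = (AUC_ev / D_ev) / (AUC_iv / D_iv)
  = (106/225) / (139/75)
  = 0.471111 / 1.85333 = 0.2542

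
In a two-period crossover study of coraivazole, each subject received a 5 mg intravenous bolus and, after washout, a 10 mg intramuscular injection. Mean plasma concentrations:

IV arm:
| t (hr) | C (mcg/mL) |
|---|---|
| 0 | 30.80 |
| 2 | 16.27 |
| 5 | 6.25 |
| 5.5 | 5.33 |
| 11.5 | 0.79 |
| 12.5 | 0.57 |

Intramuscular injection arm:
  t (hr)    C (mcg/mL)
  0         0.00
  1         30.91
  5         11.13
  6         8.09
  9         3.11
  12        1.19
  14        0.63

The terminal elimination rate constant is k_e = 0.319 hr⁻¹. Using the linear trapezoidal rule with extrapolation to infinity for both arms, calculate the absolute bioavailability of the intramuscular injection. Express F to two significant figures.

F = 0.65

Trapezoidal AUC_0→12.5 (IV):
  [0→2]: (30.80+16.27)/2 × 2 = 47.07
  [2→5]: (16.27+6.25)/2 × 3 = 33.78
  [5→5.5]: (6.25+5.33)/2 × 0.5 = 2.895
  [5.5→11.5]: (5.33+0.79)/2 × 6 = 18.36
  [11.5→12.5]: (0.79+0.57)/2 × 1 = 0.68
  Sum = 102.785 mcg/mL·hr
IV tail: 0.57/0.319 = 1.787; AUC_iv,0→∞ = 102.785 + 1.787 = 104.572 mcg/mL·hr
Trapezoidal AUC_0→14 (intramuscular injection):
  [0→1]: (0.00+30.91)/2 × 1 = 15.455
  [1→5]: (30.91+11.13)/2 × 4 = 84.08
  [5→6]: (11.13+8.09)/2 × 1 = 9.61
  [6→9]: (8.09+3.11)/2 × 3 = 16.8
  [9→12]: (3.11+1.19)/2 × 3 = 6.45
  [12→14]: (1.19+0.63)/2 × 2 = 1.82
  Sum = 134.215 mcg/mL·hr
intramuscular injection tail: 0.63/0.319 = 1.975; AUC_ev,0→∞ = 134.215 + 1.975 = 136.19 mcg/mL·hr
F = (AUC_ev/D_ev)/(AUC_iv/D_iv) = (136.19/10)/(104.572/5) = 13.619/20.9144 = 0.6512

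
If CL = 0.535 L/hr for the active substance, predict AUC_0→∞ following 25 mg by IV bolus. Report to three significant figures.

AUC = 46.7 mg/L·hr

AUC_0→∞ = Dose_iv / CL
        = 25 / 0.535 = 46.729 mg/L·hr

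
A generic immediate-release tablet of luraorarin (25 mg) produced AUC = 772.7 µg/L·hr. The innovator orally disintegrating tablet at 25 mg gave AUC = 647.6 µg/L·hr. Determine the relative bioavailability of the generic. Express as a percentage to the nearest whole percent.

F_rel = 119%

F_rel = (AUC_test/D_test) / (AUC_ref/D_ref)
      = (772.7/25) / (647.6/25)
      = 30.908 / 25.904 = 1.1932 = 119.32%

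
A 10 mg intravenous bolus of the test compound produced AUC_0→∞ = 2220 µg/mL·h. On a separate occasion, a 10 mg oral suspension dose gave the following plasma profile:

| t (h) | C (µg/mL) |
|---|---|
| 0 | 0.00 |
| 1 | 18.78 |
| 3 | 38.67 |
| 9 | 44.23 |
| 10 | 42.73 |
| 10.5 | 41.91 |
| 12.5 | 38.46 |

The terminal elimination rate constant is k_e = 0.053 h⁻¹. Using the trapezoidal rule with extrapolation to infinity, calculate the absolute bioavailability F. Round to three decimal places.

F = 0.534

Trapezoidal AUC_0→12.5 (oral suspension):
  [0→1]: (0.00+18.78)/2 × 1 = 9.39
  [1→3]: (18.78+38.67)/2 × 2 = 57.45
  [3→9]: (38.67+44.23)/2 × 6 = 248.7
  [9→10]: (44.23+42.73)/2 × 1 = 43.48
  [10→10.5]: (42.73+41.91)/2 × 0.5 = 21.16
  [10.5→12.5]: (41.91+38.46)/2 × 2 = 80.37
  Sum = 460.55 µg/mL·h
Tail: C_last/k_e = 38.46/0.053 = 725.660
AUC_0→∞ (oral suspension) = 460.55 + 725.660 = 1186.21 µg/mL·h
F = (AUC_ev/D_ev)/(AUC_iv/D_iv) = (1186.21/10)/(2220/10) = 118.621/222 = 0.5343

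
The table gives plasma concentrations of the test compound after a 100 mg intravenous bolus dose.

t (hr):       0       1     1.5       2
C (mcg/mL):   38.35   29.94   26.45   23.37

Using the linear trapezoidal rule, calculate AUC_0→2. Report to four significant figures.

Trapezoidal AUC_0→2:
  [0→1]: (38.35+29.94)/2 × 1 = 34.145
  [1→1.5]: (29.94+26.45)/2 × 0.5 = 14.0975
  [1.5→2]: (26.45+23.37)/2 × 0.5 = 12.455
  Sum = 60.6975 mcg/mL·hr

AUC = 60.70 mcg/mL·hr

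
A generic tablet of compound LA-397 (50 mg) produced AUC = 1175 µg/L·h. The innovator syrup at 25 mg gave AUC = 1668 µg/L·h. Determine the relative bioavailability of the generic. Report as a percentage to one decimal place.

F_rel = 35.2%

F_rel = (AUC_test/D_test) / (AUC_ref/D_ref)
      = (1175/50) / (1668/25)
      = 23.5 / 66.72 = 0.3522 = 35.22%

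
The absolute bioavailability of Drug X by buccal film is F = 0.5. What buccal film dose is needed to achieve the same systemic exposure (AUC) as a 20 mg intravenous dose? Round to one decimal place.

D_buccal = 40.0 mg

For equal systemic exposure: F × D_ev = D_iv
D_ev = D_iv / F = 20 / 0.5 = 40 mg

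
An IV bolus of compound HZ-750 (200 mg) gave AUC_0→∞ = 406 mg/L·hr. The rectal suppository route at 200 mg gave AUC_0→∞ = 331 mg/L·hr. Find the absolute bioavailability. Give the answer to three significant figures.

F = 0.815

F = (AUC_ev / D_ev) / (AUC_iv / D_iv)
  = (331/200) / (406/200)
  = 1.655 / 2.03 = 0.8153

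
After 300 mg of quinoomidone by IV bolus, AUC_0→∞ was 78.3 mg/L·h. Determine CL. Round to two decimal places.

CL = 3.83 L/h

CL = Dose_iv / AUC_0→∞
   = 300 / 78.3 = 3.83142 L/h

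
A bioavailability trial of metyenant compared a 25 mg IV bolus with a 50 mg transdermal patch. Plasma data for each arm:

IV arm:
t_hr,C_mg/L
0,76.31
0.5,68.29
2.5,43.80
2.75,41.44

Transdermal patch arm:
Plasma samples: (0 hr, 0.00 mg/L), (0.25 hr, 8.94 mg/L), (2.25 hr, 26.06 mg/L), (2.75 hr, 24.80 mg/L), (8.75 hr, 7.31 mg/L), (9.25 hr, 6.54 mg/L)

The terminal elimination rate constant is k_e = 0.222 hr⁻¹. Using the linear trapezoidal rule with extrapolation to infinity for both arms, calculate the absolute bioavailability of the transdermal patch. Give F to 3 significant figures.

F = 0.258

Trapezoidal AUC_0→2.75 (IV):
  [0→0.5]: (76.31+68.29)/2 × 0.5 = 36.15
  [0.5→2.5]: (68.29+43.80)/2 × 2 = 112.09
  [2.5→2.75]: (43.80+41.44)/2 × 0.25 = 10.655
  Sum = 158.895 mg/L·hr
IV tail: 41.44/0.222 = 186.667; AUC_iv,0→∞ = 158.895 + 186.667 = 345.562 mg/L·hr
Trapezoidal AUC_0→9.25 (transdermal patch):
  [0→0.25]: (0.00+8.94)/2 × 0.25 = 1.1175
  [0.25→2.25]: (8.94+26.06)/2 × 2 = 35.0
  [2.25→2.75]: (26.06+24.80)/2 × 0.5 = 12.715
  [2.75→8.75]: (24.80+7.31)/2 × 6 = 96.33
  [8.75→9.25]: (7.31+6.54)/2 × 0.5 = 3.4625
  Sum = 148.625 mg/L·hr
transdermal patch tail: 6.54/0.222 = 29.459; AUC_ev,0→∞ = 148.625 + 29.459 = 178.084 mg/L·hr
F = (AUC_ev/D_ev)/(AUC_iv/D_iv) = (178.084/50)/(345.562/25) = 3.56168/13.82248 = 0.2577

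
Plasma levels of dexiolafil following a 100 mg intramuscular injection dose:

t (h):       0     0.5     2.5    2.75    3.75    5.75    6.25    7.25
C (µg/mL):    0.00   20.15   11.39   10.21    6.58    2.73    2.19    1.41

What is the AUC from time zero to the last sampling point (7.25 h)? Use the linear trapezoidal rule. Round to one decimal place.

AUC = 60.0 µg/mL·h

Trapezoidal AUC_0→7.25:
  [0→0.5]: (0.00+20.15)/2 × 0.5 = 5.0375
  [0.5→2.5]: (20.15+11.39)/2 × 2 = 31.54
  [2.5→2.75]: (11.39+10.21)/2 × 0.25 = 2.7
  [2.75→3.75]: (10.21+6.58)/2 × 1 = 8.395
  [3.75→5.75]: (6.58+2.73)/2 × 2 = 9.31
  [5.75→6.25]: (2.73+2.19)/2 × 0.5 = 1.23
  [6.25→7.25]: (2.19+1.41)/2 × 1 = 1.8
  Sum = 60.0125 µg/mL·h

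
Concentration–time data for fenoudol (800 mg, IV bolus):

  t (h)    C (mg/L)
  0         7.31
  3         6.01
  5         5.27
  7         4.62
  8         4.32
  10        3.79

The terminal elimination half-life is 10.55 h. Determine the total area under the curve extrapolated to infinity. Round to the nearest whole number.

Trapezoidal AUC_0→10:
  [0→3]: (7.31+6.01)/2 × 3 = 19.98
  [3→5]: (6.01+5.27)/2 × 2 = 11.28
  [5→7]: (5.27+4.62)/2 × 2 = 9.89
  [7→8]: (4.62+4.32)/2 × 1 = 4.47
  [8→10]: (4.32+3.79)/2 × 2 = 8.11
  Sum = 53.73 mg/L·h
k_e = ln2 / t½ = 0.693147 / 10.55 = 0.0657 h^-1
Extrapolated tail: C_last / k_e = 3.79 / 0.0657 = 57.686
AUC_0→∞ = 53.73 + 57.686 = 111.416 mg/L·h

AUC = 111 mg/L·h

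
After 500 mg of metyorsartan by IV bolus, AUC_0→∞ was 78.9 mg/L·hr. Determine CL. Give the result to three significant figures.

CL = 6.34 L/hr

CL = Dose_iv / AUC_0→∞
   = 500 / 78.9 = 6.33714 L/hr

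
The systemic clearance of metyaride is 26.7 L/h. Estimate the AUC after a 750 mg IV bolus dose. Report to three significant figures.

AUC = 28.1 mg/L·h

AUC_0→∞ = Dose_iv / CL
        = 750 / 26.7 = 28.0899 mg/L·h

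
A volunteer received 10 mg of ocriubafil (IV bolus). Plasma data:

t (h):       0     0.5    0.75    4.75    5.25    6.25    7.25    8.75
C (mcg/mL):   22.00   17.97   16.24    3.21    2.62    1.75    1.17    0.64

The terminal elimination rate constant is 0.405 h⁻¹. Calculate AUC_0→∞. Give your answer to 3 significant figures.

Trapezoidal AUC_0→8.75:
  [0→0.5]: (22.00+17.97)/2 × 0.5 = 9.9925
  [0.5→0.75]: (17.97+16.24)/2 × 0.25 = 4.27625
  [0.75→4.75]: (16.24+3.21)/2 × 4 = 38.9
  [4.75→5.25]: (3.21+2.62)/2 × 0.5 = 1.4575
  [5.25→6.25]: (2.62+1.75)/2 × 1 = 2.185
  [6.25→7.25]: (1.75+1.17)/2 × 1 = 1.46
  [7.25→8.75]: (1.17+0.64)/2 × 1.5 = 1.3575
  Sum = 59.62875 mcg/mL·h
Extrapolated tail: C_last / k_e = 0.64 / 0.405 = 1.580
AUC_0→∞ = 59.62875 + 1.580 = 61.20875 mcg/mL·h

AUC = 61.2 mcg/mL·h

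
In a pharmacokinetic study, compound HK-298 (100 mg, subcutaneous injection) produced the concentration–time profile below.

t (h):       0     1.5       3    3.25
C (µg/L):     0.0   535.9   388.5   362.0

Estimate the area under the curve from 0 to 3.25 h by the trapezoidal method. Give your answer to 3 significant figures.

AUC = 1190 µg/L·h

Trapezoidal AUC_0→3.25:
  [0→1.5]: (0.0+535.9)/2 × 1.5 = 401.925
  [1.5→3]: (535.9+388.5)/2 × 1.5 = 693.3
  [3→3.25]: (388.5+362.0)/2 × 0.25 = 93.8125
  Sum = 1189.0375 µg/L·h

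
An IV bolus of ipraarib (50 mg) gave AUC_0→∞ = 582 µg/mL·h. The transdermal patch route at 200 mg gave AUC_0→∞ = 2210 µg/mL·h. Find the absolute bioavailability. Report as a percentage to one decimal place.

F = 94.9%

F = (AUC_ev / D_ev) / (AUC_iv / D_iv)
  = (2210/200) / (582/50)
  = 11.05 / 11.64 = 0.9493
  = 94.93%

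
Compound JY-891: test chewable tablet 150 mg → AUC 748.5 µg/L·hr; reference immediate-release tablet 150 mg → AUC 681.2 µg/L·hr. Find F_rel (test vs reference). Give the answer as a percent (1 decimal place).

F_rel = (AUC_test/D_test) / (AUC_ref/D_ref)
      = (748.5/150) / (681.2/150)
      = 4.99 / 4.54133 = 1.0988 = 109.88%

F_rel = 109.9%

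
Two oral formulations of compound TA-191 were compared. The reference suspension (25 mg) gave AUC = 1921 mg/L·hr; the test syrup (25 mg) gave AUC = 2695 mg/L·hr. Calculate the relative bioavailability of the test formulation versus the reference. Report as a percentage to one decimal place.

F_rel = (AUC_test/D_test) / (AUC_ref/D_ref)
      = (2695/25) / (1921/25)
      = 107.8 / 76.84 = 1.4029 = 140.29%

F_rel = 140.3%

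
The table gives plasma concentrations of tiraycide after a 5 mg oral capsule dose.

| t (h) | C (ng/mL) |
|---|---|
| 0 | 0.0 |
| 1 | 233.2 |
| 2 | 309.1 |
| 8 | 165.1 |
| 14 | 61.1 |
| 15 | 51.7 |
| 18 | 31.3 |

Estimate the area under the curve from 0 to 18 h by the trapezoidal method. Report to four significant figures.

AUC = 2670 ng/mL·h

Trapezoidal AUC_0→18:
  [0→1]: (0.0+233.2)/2 × 1 = 116.6
  [1→2]: (233.2+309.1)/2 × 1 = 271.15
  [2→8]: (309.1+165.1)/2 × 6 = 1422.6
  [8→14]: (165.1+61.1)/2 × 6 = 678.6
  [14→15]: (61.1+51.7)/2 × 1 = 56.4
  [15→18]: (51.7+31.3)/2 × 3 = 124.5
  Sum = 2669.85 ng/mL·h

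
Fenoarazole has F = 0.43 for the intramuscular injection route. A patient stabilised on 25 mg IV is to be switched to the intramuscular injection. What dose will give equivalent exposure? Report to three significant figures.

D_intramuscular = 58.1 mg

For equal systemic exposure: F × D_ev = D_iv
D_ev = D_iv / F = 25 / 0.43 = 58.1395 mg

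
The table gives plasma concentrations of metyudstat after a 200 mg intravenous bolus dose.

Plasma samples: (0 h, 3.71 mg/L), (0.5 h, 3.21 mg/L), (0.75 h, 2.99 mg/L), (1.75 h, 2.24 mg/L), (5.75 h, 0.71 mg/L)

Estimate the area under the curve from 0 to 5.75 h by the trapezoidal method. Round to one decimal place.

Trapezoidal AUC_0→5.75:
  [0→0.5]: (3.71+3.21)/2 × 0.5 = 1.73
  [0.5→0.75]: (3.21+2.99)/2 × 0.25 = 0.775
  [0.75→1.75]: (2.99+2.24)/2 × 1 = 2.615
  [1.75→5.75]: (2.24+0.71)/2 × 4 = 5.9
  Sum = 11.02 mg/L·h

AUC = 11.0 mg/L·h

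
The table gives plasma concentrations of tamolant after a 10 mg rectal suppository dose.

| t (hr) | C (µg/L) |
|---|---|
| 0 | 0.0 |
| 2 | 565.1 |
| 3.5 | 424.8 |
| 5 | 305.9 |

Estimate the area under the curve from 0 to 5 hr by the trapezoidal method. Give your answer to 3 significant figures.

Trapezoidal AUC_0→5:
  [0→2]: (0.0+565.1)/2 × 2 = 565.1
  [2→3.5]: (565.1+424.8)/2 × 1.5 = 742.425
  [3.5→5]: (424.8+305.9)/2 × 1.5 = 548.025
  Sum = 1855.55 µg/L·hr

AUC = 1860 µg/L·hr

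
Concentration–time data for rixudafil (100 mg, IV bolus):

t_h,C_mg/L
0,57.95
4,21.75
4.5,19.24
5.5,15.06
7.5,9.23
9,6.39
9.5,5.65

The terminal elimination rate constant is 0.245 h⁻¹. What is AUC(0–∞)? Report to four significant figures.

Trapezoidal AUC_0→9.5:
  [0→4]: (57.95+21.75)/2 × 4 = 159.4
  [4→4.5]: (21.75+19.24)/2 × 0.5 = 10.2475
  [4.5→5.5]: (19.24+15.06)/2 × 1 = 17.15
  [5.5→7.5]: (15.06+9.23)/2 × 2 = 24.29
  [7.5→9]: (9.23+6.39)/2 × 1.5 = 11.715
  [9→9.5]: (6.39+5.65)/2 × 0.5 = 3.01
  Sum = 225.8125 mg/L·h
Extrapolated tail: C_last / k_e = 5.65 / 0.245 = 23.061
AUC_0→∞ = 225.8125 + 23.061 = 248.8735 mg/L·h

AUC = 248.9 mg/L·h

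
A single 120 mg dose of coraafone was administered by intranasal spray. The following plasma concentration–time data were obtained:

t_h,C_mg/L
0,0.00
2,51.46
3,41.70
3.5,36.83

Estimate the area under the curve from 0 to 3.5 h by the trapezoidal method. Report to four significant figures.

Trapezoidal AUC_0→3.5:
  [0→2]: (0.00+51.46)/2 × 2 = 51.46
  [2→3]: (51.46+41.70)/2 × 1 = 46.58
  [3→3.5]: (41.70+36.83)/2 × 0.5 = 19.6325
  Sum = 117.6725 mg/L·h

AUC = 117.7 mg/L·h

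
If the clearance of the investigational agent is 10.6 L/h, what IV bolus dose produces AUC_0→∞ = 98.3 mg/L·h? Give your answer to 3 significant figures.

Dose_iv = CL × AUC_0→∞
     = 10.6 × 98.3 = 1041.98 mg

Dose = 1040 mg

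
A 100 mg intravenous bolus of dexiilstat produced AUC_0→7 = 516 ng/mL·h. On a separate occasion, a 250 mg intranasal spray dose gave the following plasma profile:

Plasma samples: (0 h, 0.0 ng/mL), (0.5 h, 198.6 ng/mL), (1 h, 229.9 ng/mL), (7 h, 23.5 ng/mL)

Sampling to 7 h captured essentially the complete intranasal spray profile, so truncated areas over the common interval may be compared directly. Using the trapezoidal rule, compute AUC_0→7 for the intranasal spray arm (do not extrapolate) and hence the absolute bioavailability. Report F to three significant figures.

Trapezoidal AUC_0→7 (intranasal spray):
  [0→0.5]: (0.0+198.6)/2 × 0.5 = 49.65
  [0.5→1]: (198.6+229.9)/2 × 0.5 = 107.125
  [1→7]: (229.9+23.5)/2 × 6 = 760.2
  Sum = 916.975 ng/mL·h
F = (AUC_ev/D_ev)/(AUC_iv/D_iv) = (916.975/250)/(516/100) = 3.6679/5.16 = 0.7108

F = 0.711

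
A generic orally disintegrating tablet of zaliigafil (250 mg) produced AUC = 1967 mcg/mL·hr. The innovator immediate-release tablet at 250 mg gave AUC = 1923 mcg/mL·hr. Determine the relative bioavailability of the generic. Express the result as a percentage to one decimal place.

F_rel = 102.3%

F_rel = (AUC_test/D_test) / (AUC_ref/D_ref)
      = (1967/250) / (1923/250)
      = 7.868 / 7.692 = 1.0229 = 102.29%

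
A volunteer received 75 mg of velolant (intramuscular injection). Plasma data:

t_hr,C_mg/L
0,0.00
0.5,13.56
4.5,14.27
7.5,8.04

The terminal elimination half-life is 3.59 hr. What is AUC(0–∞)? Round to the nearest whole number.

Trapezoidal AUC_0→7.5:
  [0→0.5]: (0.00+13.56)/2 × 0.5 = 3.39
  [0.5→4.5]: (13.56+14.27)/2 × 4 = 55.66
  [4.5→7.5]: (14.27+8.04)/2 × 3 = 33.465
  Sum = 92.515 mg/L·hr
k_e = ln2 / t½ = 0.693147 / 3.59 = 0.1931 hr^-1
Extrapolated tail: C_last / k_e = 8.04 / 0.1931 = 41.636
AUC_0→∞ = 92.515 + 41.636 = 134.151 mg/L·hr

AUC = 134 mg/L·hr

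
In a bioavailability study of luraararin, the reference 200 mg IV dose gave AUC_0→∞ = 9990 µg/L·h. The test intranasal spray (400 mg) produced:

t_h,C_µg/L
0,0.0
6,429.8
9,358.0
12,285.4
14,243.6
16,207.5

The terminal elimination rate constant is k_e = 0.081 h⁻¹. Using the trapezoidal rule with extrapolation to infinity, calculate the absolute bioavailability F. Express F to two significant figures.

Trapezoidal AUC_0→16 (intranasal spray):
  [0→6]: (0.0+429.8)/2 × 6 = 1289.4
  [6→9]: (429.8+358.0)/2 × 3 = 1181.7
  [9→12]: (358.0+285.4)/2 × 3 = 965.1
  [12→14]: (285.4+243.6)/2 × 2 = 529.0
  [14→16]: (243.6+207.5)/2 × 2 = 451.1
  Sum = 4416.3 µg/L·h
Tail: C_last/k_e = 207.5/0.081 = 2561.728
AUC_0→∞ (intranasal spray) = 4416.3 + 2561.728 = 6978.028 µg/L·h
F = (AUC_ev/D_ev)/(AUC_iv/D_iv) = (6978.028/400)/(9990/200) = 17.44507/49.95 = 0.3493

F = 0.35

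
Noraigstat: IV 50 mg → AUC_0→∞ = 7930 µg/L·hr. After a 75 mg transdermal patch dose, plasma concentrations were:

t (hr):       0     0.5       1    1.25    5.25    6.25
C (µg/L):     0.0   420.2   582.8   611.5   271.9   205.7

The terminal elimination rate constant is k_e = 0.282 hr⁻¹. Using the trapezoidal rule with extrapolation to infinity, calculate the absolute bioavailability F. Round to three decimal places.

F = 0.272

Trapezoidal AUC_0→6.25 (transdermal patch):
  [0→0.5]: (0.0+420.2)/2 × 0.5 = 105.05
  [0.5→1]: (420.2+582.8)/2 × 0.5 = 250.75
  [1→1.25]: (582.8+611.5)/2 × 0.25 = 149.2875
  [1.25→5.25]: (611.5+271.9)/2 × 4 = 1766.8
  [5.25→6.25]: (271.9+205.7)/2 × 1 = 238.8
  Sum = 2510.6875 µg/L·hr
Tail: C_last/k_e = 205.7/0.282 = 729.433
AUC_0→∞ (transdermal patch) = 2510.6875 + 729.433 = 3240.1205 µg/L·hr
F = (AUC_ev/D_ev)/(AUC_iv/D_iv) = (3240.1205/75)/(7930/50) = 43.2016/158.6 = 0.2724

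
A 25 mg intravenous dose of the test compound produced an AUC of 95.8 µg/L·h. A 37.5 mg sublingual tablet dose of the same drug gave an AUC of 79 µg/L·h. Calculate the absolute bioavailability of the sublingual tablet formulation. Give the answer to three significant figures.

F = (AUC_ev / D_ev) / (AUC_iv / D_iv)
  = (79/37.5) / (95.8/25)
  = 2.10667 / 3.832 = 0.5498

F = 0.550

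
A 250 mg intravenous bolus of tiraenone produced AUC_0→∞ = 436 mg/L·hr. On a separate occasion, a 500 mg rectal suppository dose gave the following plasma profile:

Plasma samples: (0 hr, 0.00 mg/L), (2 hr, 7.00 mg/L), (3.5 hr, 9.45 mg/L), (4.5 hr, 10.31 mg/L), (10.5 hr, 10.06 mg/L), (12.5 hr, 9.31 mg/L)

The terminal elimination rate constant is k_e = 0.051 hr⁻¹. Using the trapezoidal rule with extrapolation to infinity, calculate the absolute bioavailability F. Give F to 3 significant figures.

F = 0.335

Trapezoidal AUC_0→12.5 (rectal suppository):
  [0→2]: (0.00+7.00)/2 × 2 = 7.0
  [2→3.5]: (7.00+9.45)/2 × 1.5 = 12.3375
  [3.5→4.5]: (9.45+10.31)/2 × 1 = 9.88
  [4.5→10.5]: (10.31+10.06)/2 × 6 = 61.11
  [10.5→12.5]: (10.06+9.31)/2 × 2 = 19.37
  Sum = 109.6975 mg/L·hr
Tail: C_last/k_e = 9.31/0.051 = 182.549
AUC_0→∞ (rectal suppository) = 109.6975 + 182.549 = 292.2465 mg/L·hr
F = (AUC_ev/D_ev)/(AUC_iv/D_iv) = (292.2465/500)/(436/250) = 0.584493/1.744 = 0.3351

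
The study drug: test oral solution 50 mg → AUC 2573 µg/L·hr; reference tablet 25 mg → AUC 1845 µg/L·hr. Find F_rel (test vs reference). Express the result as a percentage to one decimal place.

F_rel = 69.7%

F_rel = (AUC_test/D_test) / (AUC_ref/D_ref)
      = (2573/50) / (1845/25)
      = 51.46 / 73.8 = 0.6973 = 69.73%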